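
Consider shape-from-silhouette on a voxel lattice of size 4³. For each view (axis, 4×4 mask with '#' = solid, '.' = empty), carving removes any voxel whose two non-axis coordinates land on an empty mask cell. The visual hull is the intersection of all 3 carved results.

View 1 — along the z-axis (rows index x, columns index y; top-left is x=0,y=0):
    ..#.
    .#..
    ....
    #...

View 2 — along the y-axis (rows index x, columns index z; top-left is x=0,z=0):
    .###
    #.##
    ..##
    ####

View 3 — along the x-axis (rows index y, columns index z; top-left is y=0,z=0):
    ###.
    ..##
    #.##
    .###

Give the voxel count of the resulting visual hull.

start: 4×4×4 = 64 voxels
[1] z-view keeps 3 columns → grid now 12
[2] y-view keeps 12 columns → grid now 10
[3] x-view keeps 11 columns → grid now 7

7 voxels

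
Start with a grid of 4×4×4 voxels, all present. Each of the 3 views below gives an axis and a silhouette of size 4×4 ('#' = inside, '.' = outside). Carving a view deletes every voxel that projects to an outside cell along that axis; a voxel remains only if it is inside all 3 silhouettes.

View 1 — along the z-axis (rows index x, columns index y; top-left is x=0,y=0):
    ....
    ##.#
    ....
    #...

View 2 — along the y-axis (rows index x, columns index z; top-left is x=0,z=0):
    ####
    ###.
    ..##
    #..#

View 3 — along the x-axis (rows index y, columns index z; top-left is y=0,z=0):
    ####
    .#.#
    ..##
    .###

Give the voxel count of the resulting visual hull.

8 voxels

start: 4×4×4 = 64 voxels
after view 1 [z-axis, 4 of 16 cells solid] → remaining = 16
after view 2 [y-axis, 11 of 16 cells solid] → remaining = 11
after view 3 [x-axis, 11 of 16 cells solid] → remaining = 8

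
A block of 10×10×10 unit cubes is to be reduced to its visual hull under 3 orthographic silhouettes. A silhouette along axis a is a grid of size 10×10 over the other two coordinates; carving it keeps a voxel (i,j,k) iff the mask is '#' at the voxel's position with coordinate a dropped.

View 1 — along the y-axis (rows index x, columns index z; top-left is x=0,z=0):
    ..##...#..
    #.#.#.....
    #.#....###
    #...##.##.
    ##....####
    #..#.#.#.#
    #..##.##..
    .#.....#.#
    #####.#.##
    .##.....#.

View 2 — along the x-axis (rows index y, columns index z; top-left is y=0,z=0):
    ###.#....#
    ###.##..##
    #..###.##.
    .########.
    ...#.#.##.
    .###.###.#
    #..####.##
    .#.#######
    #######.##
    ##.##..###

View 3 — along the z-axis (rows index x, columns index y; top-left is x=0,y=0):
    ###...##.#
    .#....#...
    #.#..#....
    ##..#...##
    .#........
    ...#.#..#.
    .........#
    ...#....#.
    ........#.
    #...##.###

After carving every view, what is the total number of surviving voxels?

83 voxels

before carving: 1000 voxels (10×10×10)
step 1: project along y, AND mask (46/100) → |grid| = 460
step 2: project along x, AND mask (68/100) → |grid| = 307
step 3: project along z, AND mask (30/100) → |grid| = 83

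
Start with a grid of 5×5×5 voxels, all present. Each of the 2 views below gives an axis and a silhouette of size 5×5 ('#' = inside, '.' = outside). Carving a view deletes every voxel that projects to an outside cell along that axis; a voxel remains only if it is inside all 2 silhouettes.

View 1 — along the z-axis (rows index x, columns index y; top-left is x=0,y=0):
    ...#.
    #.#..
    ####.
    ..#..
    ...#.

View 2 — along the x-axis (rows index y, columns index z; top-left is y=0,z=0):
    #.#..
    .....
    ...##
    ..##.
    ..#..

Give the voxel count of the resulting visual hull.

before carving: 125 voxels (5×5×5)
after view 1 [z-axis, 9 of 25 cells solid] → remaining = 45
after view 2 [x-axis, 7 of 25 cells solid] → remaining = 16

16 voxels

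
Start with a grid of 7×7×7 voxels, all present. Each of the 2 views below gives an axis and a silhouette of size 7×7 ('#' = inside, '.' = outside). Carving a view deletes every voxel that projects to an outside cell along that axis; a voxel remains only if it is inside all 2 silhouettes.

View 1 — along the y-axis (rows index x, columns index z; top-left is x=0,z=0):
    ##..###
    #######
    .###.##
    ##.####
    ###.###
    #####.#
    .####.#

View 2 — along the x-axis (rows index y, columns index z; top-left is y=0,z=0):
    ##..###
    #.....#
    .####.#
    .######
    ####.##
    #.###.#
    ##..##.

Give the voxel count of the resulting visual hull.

full grid |V| = 343
step 1: project along y, AND mask (40/49) → |grid| = 280
step 2: project along x, AND mask (33/49) → |grid| = 192

192 voxels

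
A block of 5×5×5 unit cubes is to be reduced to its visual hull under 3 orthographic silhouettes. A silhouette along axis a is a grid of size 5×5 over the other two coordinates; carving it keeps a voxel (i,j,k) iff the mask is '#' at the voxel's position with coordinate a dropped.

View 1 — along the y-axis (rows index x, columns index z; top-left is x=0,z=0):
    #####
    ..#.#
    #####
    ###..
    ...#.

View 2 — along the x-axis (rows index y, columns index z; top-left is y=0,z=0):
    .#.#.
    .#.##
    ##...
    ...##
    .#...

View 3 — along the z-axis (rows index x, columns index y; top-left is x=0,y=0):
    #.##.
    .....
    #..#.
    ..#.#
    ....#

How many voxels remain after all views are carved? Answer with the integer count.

|visual hull| = 13

initial block: 5^3 = 125
after view 1 [y-axis, 16 of 25 cells solid] → remaining = 80
after view 2 [x-axis, 10 of 25 cells solid] → remaining = 30
after view 3 [z-axis, 8 of 25 cells solid] → remaining = 13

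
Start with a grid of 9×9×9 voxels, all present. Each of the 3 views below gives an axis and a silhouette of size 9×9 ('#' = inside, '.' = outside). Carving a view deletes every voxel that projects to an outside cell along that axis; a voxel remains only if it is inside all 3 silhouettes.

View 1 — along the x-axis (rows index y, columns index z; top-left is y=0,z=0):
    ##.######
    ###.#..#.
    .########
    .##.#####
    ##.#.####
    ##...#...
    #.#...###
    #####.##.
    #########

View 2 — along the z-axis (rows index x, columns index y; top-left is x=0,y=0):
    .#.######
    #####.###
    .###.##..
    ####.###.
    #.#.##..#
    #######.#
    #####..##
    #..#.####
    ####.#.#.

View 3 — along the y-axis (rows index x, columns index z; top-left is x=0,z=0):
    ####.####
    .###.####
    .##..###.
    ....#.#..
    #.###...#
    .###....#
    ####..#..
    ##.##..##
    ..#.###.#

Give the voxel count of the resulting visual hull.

initial block: 9^3 = 729
carve view 1 (along x, YZ-mask fill 59/81): 531 voxels remain
carve view 2 (along z, XY-mask fill 59/81): 385 voxels remain
carve view 3 (along y, XZ-mask fill 47/81): 224 voxels remain

224 voxels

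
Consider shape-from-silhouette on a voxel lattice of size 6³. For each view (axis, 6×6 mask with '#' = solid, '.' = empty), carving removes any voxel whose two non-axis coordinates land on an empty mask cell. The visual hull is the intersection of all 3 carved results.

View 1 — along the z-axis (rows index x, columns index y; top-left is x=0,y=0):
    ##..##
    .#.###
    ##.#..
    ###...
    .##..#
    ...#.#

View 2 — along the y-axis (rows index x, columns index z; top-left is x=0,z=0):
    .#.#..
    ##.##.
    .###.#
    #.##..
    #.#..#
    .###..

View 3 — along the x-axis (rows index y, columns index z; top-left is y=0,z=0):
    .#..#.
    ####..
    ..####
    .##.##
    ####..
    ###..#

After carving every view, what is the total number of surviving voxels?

initial block: 6^3 = 216
  1. axis=2 (XY plane), |mask|=19  ⇒  voxels=114
  2. axis=1 (XZ plane), |mask|=19  ⇒  voxels=60
  3. axis=0 (YZ plane), |mask|=22  ⇒  voxels=39

remaining voxels: 39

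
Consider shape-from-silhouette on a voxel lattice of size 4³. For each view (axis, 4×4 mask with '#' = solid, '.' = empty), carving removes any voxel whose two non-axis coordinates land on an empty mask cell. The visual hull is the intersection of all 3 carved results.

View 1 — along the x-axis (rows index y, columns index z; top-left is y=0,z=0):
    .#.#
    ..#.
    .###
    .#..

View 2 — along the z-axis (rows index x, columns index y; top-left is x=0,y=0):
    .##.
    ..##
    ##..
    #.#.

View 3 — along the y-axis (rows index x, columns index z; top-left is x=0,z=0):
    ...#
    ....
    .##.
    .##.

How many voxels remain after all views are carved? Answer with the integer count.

remaining voxels: 6

before carving: 64 voxels (4×4×4)
step 1: project along x, AND mask (7/16) → |grid| = 28
step 2: project along z, AND mask (8/16) → |grid| = 16
step 3: project along y, AND mask (5/16) → |grid| = 6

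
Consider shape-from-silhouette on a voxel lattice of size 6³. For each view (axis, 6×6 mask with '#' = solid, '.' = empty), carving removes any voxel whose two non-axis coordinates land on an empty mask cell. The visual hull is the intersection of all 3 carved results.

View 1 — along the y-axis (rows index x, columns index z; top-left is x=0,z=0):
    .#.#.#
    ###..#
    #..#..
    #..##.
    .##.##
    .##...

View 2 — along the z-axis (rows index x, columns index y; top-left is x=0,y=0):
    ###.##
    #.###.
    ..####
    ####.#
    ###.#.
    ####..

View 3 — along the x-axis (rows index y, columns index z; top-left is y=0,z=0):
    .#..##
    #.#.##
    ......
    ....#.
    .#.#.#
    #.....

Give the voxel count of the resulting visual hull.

remaining voxels: 27

start: 6×6×6 = 216 voxels
carve view 1 (along y, XZ-mask fill 18/36): 108 voxels remain
carve view 2 (along z, XY-mask fill 26/36): 78 voxels remain
carve view 3 (along x, YZ-mask fill 12/36): 27 voxels remain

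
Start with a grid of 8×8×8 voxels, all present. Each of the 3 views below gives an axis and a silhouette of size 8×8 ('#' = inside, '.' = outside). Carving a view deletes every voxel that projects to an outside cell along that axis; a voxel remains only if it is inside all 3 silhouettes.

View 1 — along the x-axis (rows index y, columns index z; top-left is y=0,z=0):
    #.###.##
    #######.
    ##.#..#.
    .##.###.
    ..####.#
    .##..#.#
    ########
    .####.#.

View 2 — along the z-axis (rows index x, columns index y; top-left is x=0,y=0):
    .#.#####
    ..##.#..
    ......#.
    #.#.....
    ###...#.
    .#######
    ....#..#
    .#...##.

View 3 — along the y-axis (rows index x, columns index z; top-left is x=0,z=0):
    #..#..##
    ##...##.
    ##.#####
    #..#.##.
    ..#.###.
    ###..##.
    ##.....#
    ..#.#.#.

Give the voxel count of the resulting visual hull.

start: 8×8×8 = 512 voxels
[1] x-view keeps 44 columns → grid now 352
[2] z-view keeps 28 columns → grid now 157
[3] y-view keeps 34 columns → grid now 80

80 voxels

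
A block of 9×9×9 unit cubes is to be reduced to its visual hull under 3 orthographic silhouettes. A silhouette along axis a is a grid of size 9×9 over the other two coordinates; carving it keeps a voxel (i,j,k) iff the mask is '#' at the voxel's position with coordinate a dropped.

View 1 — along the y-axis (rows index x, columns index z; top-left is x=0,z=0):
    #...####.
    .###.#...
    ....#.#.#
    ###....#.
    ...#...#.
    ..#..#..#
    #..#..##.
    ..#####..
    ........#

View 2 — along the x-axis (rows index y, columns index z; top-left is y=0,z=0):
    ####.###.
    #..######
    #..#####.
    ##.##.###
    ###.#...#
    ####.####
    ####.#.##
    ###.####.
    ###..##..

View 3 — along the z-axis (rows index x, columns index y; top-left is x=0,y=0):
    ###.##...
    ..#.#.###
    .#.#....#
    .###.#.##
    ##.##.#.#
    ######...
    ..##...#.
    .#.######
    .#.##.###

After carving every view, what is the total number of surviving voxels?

full grid |V| = 729
step 1: project along y, AND mask (31/81) → |grid| = 279
step 2: project along x, AND mask (59/81) → |grid| = 203
step 3: project along z, AND mask (47/81) → |grid| = 116

116 voxels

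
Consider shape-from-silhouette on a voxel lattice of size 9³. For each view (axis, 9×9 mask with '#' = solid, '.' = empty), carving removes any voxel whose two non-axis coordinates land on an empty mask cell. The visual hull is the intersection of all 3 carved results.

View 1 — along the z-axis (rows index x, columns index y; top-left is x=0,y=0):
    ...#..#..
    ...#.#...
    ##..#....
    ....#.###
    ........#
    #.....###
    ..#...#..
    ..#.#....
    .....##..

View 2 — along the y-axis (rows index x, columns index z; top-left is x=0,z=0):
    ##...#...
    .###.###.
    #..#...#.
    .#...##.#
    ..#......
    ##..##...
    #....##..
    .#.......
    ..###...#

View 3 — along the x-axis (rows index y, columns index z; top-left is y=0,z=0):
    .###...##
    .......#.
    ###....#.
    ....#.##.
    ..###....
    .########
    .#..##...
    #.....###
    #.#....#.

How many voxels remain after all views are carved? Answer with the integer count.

start: 9×9×9 = 729 voxels
[1] z-view keeps 22 columns → grid now 198
[2] y-view keeps 29 columns → grid now 76
[3] x-view keeps 34 columns → grid now 33

voxel count = 33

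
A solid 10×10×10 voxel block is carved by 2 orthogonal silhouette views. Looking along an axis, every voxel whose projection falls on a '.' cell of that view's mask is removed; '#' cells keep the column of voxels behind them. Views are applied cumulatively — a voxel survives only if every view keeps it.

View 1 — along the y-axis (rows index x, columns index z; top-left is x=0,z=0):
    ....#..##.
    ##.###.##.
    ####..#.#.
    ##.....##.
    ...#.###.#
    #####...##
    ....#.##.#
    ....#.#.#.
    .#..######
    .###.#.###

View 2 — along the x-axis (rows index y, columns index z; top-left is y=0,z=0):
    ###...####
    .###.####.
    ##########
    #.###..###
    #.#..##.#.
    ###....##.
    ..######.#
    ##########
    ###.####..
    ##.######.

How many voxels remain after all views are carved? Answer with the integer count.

387 voxels

initial block: 10^3 = 1000
  1. axis=1 (XZ plane), |mask|=53  ⇒  voxels=530
  2. axis=0 (YZ plane), |mask|=73  ⇒  voxels=387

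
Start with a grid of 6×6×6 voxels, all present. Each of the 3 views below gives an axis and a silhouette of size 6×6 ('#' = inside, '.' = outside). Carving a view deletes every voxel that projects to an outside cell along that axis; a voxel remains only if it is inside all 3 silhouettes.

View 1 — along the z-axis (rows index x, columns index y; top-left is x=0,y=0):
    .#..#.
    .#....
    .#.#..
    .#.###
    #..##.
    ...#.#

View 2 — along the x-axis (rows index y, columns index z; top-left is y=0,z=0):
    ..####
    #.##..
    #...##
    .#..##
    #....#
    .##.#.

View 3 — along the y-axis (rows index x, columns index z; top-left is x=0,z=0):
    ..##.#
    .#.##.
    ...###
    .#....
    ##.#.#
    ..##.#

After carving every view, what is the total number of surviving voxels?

initial block: 6^3 = 216
[1] z-view keeps 14 columns → grid now 84
[2] x-view keeps 18 columns → grid now 40
[3] y-view keeps 17 columns → grid now 17

|visual hull| = 17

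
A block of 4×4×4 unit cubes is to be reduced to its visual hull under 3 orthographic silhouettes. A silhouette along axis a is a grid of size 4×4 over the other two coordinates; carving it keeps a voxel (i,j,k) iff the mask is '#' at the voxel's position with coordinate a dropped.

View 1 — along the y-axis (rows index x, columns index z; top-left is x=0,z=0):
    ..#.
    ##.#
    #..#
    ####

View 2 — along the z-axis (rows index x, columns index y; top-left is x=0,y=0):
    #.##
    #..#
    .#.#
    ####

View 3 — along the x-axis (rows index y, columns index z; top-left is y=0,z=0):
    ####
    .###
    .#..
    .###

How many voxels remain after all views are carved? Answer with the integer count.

voxel count = 20

full grid |V| = 64
carve view 1 (along y, XZ-mask fill 10/16): 40 voxels remain
carve view 2 (along z, XY-mask fill 11/16): 29 voxels remain
carve view 3 (along x, YZ-mask fill 11/16): 20 voxels remain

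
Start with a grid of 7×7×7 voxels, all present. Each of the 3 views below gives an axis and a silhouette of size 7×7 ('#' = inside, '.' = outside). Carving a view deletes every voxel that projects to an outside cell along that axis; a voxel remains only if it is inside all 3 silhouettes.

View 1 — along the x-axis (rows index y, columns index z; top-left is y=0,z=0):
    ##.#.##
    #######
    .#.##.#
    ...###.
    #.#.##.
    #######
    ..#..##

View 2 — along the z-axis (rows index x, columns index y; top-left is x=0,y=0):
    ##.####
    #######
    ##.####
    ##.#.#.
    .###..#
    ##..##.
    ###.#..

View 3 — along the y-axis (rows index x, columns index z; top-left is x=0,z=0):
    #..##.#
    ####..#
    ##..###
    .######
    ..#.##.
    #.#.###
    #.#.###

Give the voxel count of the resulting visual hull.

full grid |V| = 343
V1 x: intersect with YZ mask (33 set) -- 231 left
V2 z: intersect with XY mask (35 set) -- 173 left
V3 y: intersect with XZ mask (33 set) -- 117 left

|visual hull| = 117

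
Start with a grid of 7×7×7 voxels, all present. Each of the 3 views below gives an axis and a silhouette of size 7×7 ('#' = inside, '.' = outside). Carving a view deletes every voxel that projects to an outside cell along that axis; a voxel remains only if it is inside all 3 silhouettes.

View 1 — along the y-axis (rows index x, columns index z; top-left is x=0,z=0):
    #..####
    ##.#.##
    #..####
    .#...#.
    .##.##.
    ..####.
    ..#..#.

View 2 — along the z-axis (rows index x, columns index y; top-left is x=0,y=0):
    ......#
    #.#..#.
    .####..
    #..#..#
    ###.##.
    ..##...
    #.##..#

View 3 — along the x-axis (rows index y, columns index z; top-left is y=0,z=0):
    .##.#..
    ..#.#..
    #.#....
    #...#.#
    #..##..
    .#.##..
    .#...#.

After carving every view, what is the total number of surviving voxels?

voxel count = 30

full grid |V| = 343
step 1: project along y, AND mask (27/49) → |grid| = 189
step 2: project along z, AND mask (22/49) → |grid| = 82
step 3: project along x, AND mask (18/49) → |grid| = 30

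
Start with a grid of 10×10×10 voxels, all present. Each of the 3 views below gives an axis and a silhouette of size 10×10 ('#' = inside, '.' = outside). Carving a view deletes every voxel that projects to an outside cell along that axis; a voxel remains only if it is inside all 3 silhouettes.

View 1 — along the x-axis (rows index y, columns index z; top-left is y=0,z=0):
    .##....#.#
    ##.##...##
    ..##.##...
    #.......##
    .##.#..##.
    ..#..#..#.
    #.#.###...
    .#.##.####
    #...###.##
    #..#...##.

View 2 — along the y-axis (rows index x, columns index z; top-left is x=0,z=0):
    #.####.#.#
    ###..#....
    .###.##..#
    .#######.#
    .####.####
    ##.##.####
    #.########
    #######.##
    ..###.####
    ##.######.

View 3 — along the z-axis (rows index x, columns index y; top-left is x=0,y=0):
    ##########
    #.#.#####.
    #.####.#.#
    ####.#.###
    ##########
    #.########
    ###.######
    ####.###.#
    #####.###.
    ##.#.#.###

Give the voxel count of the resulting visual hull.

288 voxels

before carving: 1000 voxels (10×10×10)
after view 1 [x-axis, 47 of 100 cells solid] → remaining = 470
after view 2 [y-axis, 74 of 100 cells solid] → remaining = 344
after view 3 [z-axis, 83 of 100 cells solid] → remaining = 288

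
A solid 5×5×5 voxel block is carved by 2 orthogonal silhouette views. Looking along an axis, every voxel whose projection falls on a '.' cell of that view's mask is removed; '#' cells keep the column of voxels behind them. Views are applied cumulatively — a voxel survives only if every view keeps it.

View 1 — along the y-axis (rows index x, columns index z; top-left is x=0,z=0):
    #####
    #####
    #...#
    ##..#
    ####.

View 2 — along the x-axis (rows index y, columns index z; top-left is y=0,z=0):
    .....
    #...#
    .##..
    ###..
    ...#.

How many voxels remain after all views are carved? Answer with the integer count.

full grid |V| = 125
[1] y-view keeps 19 columns → grid now 95
[2] x-view keeps 8 columns → grid now 31

31 voxels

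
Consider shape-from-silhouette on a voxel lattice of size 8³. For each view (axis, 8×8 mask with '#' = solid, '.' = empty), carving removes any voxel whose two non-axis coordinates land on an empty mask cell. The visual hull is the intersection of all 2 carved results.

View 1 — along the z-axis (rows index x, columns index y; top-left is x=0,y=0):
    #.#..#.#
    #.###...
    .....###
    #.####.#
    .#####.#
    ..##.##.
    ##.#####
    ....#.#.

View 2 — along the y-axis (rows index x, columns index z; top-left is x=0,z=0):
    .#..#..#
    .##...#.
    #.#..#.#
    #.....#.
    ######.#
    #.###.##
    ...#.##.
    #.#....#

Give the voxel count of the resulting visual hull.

141 voxels

before carving: 512 voxels (8×8×8)
V1 z: intersect with XY mask (36 set) -- 288 left
V2 y: intersect with XZ mask (31 set) -- 141 left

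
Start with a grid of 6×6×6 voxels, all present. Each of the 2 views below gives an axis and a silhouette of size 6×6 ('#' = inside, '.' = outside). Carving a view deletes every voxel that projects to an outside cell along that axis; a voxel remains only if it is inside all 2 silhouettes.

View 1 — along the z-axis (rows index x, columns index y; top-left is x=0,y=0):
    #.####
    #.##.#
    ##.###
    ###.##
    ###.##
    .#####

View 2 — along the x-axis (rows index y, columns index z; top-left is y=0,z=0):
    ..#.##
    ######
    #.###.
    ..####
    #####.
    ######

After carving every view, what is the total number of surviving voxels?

136 voxels

initial block: 6^3 = 216
after view 1 [z-axis, 29 of 36 cells solid] → remaining = 174
after view 2 [x-axis, 28 of 36 cells solid] → remaining = 136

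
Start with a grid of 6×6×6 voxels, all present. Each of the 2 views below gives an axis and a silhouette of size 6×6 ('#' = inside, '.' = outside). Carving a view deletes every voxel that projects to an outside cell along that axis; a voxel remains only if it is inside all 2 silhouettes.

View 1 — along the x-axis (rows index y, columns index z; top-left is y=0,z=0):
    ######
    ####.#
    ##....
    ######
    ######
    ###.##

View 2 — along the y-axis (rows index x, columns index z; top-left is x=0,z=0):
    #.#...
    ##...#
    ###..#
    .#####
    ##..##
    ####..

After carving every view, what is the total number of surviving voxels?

|visual hull| = 116

full grid |V| = 216
after view 1 [x-axis, 30 of 36 cells solid] → remaining = 180
after view 2 [y-axis, 22 of 36 cells solid] → remaining = 116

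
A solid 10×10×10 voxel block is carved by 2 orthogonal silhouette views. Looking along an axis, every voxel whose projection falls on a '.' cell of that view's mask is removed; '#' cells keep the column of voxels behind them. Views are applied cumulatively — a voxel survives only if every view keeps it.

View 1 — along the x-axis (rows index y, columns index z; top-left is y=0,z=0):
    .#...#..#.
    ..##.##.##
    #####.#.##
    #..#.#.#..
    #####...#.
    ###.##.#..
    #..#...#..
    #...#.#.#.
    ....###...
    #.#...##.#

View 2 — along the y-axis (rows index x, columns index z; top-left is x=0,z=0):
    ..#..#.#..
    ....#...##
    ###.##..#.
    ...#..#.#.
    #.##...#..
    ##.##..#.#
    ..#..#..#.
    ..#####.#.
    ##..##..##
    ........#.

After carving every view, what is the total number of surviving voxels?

remaining voxels: 201

before carving: 1000 voxels (10×10×10)
carve view 1 (along x, YZ-mask fill 48/100): 480 voxels remain
carve view 2 (along y, XZ-mask fill 41/100): 201 voxels remain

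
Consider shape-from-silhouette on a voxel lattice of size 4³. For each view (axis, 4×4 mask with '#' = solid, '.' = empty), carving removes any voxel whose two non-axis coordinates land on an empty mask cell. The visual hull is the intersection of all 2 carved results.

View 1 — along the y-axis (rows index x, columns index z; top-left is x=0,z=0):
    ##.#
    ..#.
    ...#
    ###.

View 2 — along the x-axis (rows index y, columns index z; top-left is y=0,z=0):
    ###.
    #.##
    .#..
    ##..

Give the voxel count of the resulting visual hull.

full grid |V| = 64
step 1: project along y, AND mask (8/16) → |grid| = 32
step 2: project along x, AND mask (9/16) → |grid| = 18

18 voxels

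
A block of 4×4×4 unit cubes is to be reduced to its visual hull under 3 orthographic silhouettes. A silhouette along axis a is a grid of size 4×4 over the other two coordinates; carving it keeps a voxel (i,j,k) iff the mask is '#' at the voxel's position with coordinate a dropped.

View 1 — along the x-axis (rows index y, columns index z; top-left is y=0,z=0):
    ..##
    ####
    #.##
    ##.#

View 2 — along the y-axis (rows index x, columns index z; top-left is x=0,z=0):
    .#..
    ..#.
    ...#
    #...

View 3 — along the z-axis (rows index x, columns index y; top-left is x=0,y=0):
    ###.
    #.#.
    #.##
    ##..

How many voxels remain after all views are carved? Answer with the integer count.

start: 4×4×4 = 64 voxels
  1. axis=0 (YZ plane), |mask|=12  ⇒  voxels=48
  2. axis=1 (XZ plane), |mask|=4  ⇒  voxels=12
  3. axis=2 (XY plane), |mask|=10  ⇒  voxels=7

voxel count = 7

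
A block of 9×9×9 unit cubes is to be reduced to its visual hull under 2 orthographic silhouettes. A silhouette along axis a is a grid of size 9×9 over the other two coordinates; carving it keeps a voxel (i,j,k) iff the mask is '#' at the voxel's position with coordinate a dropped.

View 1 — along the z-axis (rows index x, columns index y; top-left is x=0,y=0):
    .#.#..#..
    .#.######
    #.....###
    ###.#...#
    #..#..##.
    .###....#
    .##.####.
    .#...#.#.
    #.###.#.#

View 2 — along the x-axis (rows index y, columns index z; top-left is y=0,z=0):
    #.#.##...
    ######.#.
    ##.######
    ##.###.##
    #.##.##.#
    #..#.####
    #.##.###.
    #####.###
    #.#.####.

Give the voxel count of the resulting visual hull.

initial block: 9^3 = 729
[1] z-view keeps 42 columns → grid now 378
[2] x-view keeps 58 columns → grid now 273

remaining voxels: 273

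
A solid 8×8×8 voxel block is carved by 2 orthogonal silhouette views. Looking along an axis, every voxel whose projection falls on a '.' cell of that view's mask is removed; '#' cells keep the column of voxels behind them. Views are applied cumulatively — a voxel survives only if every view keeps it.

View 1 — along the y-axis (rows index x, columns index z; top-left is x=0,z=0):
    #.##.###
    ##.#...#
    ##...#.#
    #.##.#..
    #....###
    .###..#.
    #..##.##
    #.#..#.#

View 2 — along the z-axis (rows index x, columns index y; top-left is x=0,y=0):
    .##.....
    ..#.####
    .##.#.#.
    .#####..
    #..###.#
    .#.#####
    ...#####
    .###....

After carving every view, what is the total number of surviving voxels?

full grid |V| = 512
step 1: project along y, AND mask (35/64) → |grid| = 280
step 2: project along z, AND mask (35/64) → |grid| = 149

remaining voxels: 149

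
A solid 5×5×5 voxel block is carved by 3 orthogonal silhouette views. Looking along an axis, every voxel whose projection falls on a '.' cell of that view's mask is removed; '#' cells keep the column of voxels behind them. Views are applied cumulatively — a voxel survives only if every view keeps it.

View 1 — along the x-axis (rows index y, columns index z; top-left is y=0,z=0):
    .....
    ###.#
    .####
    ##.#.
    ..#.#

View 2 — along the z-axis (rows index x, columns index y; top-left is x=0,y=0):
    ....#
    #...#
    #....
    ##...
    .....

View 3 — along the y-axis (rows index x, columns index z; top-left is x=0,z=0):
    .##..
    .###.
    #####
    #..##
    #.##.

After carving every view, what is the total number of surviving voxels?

4 voxels

before carving: 125 voxels (5×5×5)
V1 x: intersect with YZ mask (13 set) -- 65 left
V2 z: intersect with XY mask (6 set) -- 8 left
V3 y: intersect with XZ mask (16 set) -- 4 left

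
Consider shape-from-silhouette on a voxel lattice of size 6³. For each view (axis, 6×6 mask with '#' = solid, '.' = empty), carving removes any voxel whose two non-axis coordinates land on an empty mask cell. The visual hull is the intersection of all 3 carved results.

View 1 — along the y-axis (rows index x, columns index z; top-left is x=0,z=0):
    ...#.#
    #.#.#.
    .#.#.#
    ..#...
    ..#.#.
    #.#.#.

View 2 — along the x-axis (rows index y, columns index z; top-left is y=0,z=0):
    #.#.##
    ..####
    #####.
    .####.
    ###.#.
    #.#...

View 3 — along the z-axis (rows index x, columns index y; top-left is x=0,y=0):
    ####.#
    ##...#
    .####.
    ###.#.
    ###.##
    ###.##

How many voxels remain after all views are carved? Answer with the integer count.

45 voxels

initial block: 6^3 = 216
carve view 1 (along y, XZ-mask fill 14/36): 84 voxels remain
carve view 2 (along x, YZ-mask fill 23/36): 60 voxels remain
carve view 3 (along z, XY-mask fill 26/36): 45 voxels remain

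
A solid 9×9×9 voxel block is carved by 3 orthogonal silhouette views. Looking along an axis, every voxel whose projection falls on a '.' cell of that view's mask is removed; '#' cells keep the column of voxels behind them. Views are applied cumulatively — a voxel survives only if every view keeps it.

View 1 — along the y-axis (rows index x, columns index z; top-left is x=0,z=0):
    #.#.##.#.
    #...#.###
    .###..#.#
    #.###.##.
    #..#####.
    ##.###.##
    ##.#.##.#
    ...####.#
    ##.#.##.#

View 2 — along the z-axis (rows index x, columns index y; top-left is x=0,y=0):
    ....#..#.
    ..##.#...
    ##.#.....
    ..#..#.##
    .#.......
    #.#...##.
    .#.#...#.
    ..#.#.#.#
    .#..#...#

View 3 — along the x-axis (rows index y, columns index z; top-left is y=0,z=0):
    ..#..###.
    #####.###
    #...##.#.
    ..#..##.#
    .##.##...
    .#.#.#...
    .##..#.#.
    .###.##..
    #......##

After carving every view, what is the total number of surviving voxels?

73 voxels

initial block: 9^3 = 729
[1] y-view keeps 51 columns → grid now 459
[2] z-view keeps 27 columns → grid now 154
[3] x-view keeps 39 columns → grid now 73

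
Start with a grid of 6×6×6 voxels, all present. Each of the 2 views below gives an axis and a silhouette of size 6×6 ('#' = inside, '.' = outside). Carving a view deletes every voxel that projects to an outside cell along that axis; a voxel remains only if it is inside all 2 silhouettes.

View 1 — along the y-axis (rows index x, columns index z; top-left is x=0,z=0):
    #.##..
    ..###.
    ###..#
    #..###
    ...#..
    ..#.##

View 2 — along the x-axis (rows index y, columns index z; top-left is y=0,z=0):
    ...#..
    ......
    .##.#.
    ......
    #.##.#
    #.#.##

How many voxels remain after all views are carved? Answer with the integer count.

initial block: 6^3 = 216
[1] y-view keeps 18 columns → grid now 108
[2] x-view keeps 12 columns → grid now 39

|visual hull| = 39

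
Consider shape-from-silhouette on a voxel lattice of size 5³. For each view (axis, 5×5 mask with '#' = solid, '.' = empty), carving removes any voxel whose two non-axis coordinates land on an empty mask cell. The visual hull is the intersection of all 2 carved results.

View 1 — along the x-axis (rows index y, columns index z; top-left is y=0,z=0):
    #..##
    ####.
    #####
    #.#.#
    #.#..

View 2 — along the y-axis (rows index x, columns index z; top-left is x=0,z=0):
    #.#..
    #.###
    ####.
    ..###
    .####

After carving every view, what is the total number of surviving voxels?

before carving: 125 voxels (5×5×5)
after view 1 [x-axis, 17 of 25 cells solid] → remaining = 85
after view 2 [y-axis, 17 of 25 cells solid] → remaining = 60

voxel count = 60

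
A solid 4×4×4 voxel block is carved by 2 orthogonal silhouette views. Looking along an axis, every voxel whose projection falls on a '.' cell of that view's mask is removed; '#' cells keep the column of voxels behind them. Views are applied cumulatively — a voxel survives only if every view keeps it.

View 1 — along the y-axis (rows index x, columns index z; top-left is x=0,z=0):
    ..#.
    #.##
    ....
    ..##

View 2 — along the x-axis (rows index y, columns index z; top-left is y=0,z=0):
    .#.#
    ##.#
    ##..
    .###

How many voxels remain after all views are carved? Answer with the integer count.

|visual hull| = 11

initial block: 4^3 = 64
[1] y-view keeps 6 columns → grid now 24
[2] x-view keeps 10 columns → grid now 11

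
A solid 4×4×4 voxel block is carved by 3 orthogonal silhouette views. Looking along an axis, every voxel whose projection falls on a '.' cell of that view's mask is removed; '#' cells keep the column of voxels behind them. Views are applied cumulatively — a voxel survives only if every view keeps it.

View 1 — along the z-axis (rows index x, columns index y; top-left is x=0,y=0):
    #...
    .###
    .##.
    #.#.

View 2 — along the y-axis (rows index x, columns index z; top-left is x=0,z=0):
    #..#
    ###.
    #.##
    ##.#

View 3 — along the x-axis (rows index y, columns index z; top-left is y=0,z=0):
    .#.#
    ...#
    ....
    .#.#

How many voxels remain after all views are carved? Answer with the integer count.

full grid |V| = 64
  1. axis=2 (XY plane), |mask|=8  ⇒  voxels=32
  2. axis=1 (XZ plane), |mask|=11  ⇒  voxels=23
  3. axis=0 (YZ plane), |mask|=5  ⇒  voxels=5

voxel count = 5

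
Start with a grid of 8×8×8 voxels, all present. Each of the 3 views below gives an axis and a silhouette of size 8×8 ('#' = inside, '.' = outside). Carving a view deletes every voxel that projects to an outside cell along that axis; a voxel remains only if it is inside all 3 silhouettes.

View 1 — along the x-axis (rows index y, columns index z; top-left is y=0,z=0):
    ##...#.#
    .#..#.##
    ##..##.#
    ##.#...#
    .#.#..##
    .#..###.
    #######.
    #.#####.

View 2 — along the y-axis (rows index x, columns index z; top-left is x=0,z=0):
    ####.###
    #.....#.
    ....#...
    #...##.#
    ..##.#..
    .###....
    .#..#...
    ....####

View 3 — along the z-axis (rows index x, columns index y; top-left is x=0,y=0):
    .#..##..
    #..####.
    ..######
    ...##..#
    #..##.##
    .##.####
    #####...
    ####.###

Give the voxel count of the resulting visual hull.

voxel count = 70

start: 8×8×8 = 512 voxels
after view 1 [x-axis, 38 of 64 cells solid] → remaining = 304
after view 2 [y-axis, 26 of 64 cells solid] → remaining = 124
after view 3 [z-axis, 40 of 64 cells solid] → remaining = 70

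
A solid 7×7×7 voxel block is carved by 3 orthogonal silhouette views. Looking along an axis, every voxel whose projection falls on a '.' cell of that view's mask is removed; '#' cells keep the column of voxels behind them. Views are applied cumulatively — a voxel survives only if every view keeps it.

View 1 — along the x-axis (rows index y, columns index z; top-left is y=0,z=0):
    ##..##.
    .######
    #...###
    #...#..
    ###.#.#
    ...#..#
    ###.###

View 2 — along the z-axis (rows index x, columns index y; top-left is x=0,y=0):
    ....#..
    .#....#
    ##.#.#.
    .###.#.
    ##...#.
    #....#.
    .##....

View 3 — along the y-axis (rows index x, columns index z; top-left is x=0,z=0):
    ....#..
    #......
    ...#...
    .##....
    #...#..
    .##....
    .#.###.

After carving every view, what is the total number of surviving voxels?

initial block: 7^3 = 343
  1. axis=0 (YZ plane), |mask|=29  ⇒  voxels=203
  2. axis=2 (XY plane), |mask|=18  ⇒  voxels=73
  3. axis=1 (XZ plane), |mask|=13  ⇒  voxels=16

|visual hull| = 16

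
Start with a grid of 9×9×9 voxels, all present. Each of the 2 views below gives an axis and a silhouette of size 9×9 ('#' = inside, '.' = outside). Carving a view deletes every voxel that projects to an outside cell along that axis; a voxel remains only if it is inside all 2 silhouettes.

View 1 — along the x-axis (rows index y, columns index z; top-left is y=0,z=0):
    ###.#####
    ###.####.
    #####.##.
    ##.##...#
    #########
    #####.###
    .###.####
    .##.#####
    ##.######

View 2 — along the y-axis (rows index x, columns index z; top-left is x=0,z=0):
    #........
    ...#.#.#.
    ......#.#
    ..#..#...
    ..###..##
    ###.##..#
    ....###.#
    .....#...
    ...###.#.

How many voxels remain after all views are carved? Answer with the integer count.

voxel count = 198

start: 9×9×9 = 729 voxels
  1. axis=0 (YZ plane), |mask|=66  ⇒  voxels=594
  2. axis=1 (XZ plane), |mask|=28  ⇒  voxels=198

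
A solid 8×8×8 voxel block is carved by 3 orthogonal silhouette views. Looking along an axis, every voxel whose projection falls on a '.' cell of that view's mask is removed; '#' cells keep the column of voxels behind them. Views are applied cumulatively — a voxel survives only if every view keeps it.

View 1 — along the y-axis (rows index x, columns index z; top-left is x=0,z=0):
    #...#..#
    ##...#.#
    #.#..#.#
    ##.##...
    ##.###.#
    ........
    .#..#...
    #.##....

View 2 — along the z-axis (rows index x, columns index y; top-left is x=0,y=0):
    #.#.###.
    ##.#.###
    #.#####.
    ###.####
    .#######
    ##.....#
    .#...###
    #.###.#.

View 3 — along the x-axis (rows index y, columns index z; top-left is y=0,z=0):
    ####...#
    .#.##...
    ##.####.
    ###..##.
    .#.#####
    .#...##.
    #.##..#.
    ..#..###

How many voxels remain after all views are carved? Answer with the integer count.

remaining voxels: 84

before carving: 512 voxels (8×8×8)
[1] y-view keeps 26 columns → grid now 208
[2] z-view keeps 43 columns → grid now 156
[3] x-view keeps 36 columns → grid now 84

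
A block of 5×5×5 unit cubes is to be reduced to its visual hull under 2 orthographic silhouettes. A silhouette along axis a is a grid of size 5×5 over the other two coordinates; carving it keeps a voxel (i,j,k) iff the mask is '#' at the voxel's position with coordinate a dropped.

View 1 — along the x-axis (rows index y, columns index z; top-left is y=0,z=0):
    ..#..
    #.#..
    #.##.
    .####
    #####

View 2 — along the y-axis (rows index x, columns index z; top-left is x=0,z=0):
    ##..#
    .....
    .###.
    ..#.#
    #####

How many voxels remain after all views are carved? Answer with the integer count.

|visual hull| = 39

start: 5×5×5 = 125 voxels
after view 1 [x-axis, 15 of 25 cells solid] → remaining = 75
after view 2 [y-axis, 13 of 25 cells solid] → remaining = 39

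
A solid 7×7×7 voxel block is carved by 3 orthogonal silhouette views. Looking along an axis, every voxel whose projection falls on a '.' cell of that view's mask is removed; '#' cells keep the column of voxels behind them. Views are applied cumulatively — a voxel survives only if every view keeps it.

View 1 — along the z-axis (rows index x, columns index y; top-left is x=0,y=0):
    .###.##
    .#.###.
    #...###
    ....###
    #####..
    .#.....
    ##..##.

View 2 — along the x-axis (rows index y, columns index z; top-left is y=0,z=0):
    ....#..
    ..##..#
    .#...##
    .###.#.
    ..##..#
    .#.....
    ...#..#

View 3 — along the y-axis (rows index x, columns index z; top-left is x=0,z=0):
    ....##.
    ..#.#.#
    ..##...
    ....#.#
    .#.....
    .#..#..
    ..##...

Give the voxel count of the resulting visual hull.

before carving: 343 voxels (7×7×7)
step 1: project along z, AND mask (26/49) → |grid| = 182
step 2: project along x, AND mask (17/49) → |grid| = 62
step 3: project along y, AND mask (14/49) → |grid| = 18

18 voxels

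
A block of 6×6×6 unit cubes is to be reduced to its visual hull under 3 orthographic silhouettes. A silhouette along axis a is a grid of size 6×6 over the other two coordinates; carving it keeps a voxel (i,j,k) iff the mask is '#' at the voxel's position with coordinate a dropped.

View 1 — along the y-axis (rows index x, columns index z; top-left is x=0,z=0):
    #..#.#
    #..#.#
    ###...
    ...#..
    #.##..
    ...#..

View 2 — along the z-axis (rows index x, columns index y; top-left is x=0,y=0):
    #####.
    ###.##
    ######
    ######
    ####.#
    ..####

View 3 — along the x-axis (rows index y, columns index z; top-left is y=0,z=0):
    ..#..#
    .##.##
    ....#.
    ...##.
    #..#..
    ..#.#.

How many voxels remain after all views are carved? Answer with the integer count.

before carving: 216 voxels (6×6×6)
carve view 1 (along y, XZ-mask fill 14/36): 84 voxels remain
carve view 2 (along z, XY-mask fill 31/36): 73 voxels remain
carve view 3 (along x, YZ-mask fill 13/36): 22 voxels remain

remaining voxels: 22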